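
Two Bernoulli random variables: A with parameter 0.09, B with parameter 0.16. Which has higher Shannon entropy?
B

For binary distributions, entropy is maximized at p=0.5 and decreases as p moves toward 0 or 1.

H(A) = H(0.09) = 0.4365 bits
H(B) = H(0.16) = 0.6343 bits

Distribution B (p=0.16) is closer to uniform (p=0.5), so it has higher entropy.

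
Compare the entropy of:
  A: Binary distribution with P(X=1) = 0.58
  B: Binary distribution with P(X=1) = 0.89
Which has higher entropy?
A

For binary distributions, entropy is maximized at p=0.5 and decreases as p moves toward 0 or 1.

H(A) = H(0.58) = 0.9815 bits
H(B) = H(0.89) = 0.4999 bits

Distribution A (p=0.58) is closer to uniform (p=0.5), so it has higher entropy.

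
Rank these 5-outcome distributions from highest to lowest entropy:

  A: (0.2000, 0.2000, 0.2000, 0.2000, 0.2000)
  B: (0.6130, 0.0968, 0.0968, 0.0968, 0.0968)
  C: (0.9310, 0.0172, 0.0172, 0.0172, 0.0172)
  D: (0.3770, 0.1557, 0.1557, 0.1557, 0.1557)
A > D > B > C

Key insight: Entropy is maximized by uniform distributions and minimized by concentrated distributions.

Entropies:
  H(A) = 2.3219 bits
  H(B) = 1.7368 bits
  H(C) = 0.5002 bits
  H(D) = 2.2019 bits

Ranking: A > D > B > C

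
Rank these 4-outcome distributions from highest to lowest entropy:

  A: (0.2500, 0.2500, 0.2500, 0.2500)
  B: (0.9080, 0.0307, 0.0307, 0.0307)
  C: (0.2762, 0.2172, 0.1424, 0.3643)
A > C > B

Key insight: Entropy is maximized by uniform distributions and minimized by concentrated distributions.

- Uniform distributions have maximum entropy log₂(4) = 2.0000 bits
- The more "peaked" or concentrated a distribution, the lower its entropy

Entropies:
  H(A) = 2.0000 bits
  H(B) = 0.5889 bits
  H(C) = 1.9223 bits

Ranking: A > C > B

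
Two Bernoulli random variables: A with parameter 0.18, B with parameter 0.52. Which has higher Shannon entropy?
B

For binary distributions, entropy is maximized at p=0.5 and decreases as p moves toward 0 or 1.

H(A) = H(0.18) = 0.6801 bits
H(B) = H(0.52) = 0.9988 bits

Distribution B (p=0.52) is closer to uniform (p=0.5), so it has higher entropy.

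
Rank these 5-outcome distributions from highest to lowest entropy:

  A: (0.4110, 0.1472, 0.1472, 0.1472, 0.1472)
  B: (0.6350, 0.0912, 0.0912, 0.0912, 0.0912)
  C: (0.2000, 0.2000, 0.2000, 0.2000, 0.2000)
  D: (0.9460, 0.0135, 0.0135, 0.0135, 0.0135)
C > A > B > D

Key insight: Entropy is maximized by uniform distributions and minimized by concentrated distributions.

Entropies:
  H(A) = 2.1550 bits
  H(B) = 1.6768 bits
  H(C) = 2.3219 bits
  H(D) = 0.4112 bits

Ranking: C > A > B > D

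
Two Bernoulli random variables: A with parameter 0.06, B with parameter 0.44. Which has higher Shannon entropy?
B

For binary distributions, entropy is maximized at p=0.5 and decreases as p moves toward 0 or 1.

H(A) = H(0.06) = 0.3274 bits
H(B) = H(0.44) = 0.9896 bits

Distribution B (p=0.44) is closer to uniform (p=0.5), so it has higher entropy.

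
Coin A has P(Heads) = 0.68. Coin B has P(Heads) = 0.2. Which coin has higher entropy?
A

For binary distributions, entropy is maximized at p=0.5 and decreases as p moves toward 0 or 1.

H(A) = H(0.68) = 0.9044 bits
H(B) = H(0.2) = 0.7219 bits

Distribution A (p=0.68) is closer to uniform (p=0.5), so it has higher entropy.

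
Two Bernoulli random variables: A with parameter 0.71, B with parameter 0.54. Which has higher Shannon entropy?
B

For binary distributions, entropy is maximized at p=0.5 and decreases as p moves toward 0 or 1.

H(A) = H(0.71) = 0.8687 bits
H(B) = H(0.54) = 0.9954 bits

Distribution B (p=0.54) is closer to uniform (p=0.5), so it has higher entropy.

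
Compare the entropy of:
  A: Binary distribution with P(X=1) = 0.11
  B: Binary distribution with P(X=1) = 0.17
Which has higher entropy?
B

For binary distributions, entropy is maximized at p=0.5 and decreases as p moves toward 0 or 1.

H(A) = H(0.11) = 0.4999 bits
H(B) = H(0.17) = 0.6577 bits

Distribution B (p=0.17) is closer to uniform (p=0.5), so it has higher entropy.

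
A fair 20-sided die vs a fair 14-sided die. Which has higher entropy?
20-sided die

Both are uniform distributions; for uniform over n outcomes, H = log₂(n). H(20-sided) = log₂(20) = 4.322 bits and H(14-sided) = log₂(14) = 3.807 bits. More outcomes in a uniform distribution means higher entropy.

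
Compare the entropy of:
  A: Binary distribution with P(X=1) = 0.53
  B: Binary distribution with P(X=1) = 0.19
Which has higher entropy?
A

For binary distributions, entropy is maximized at p=0.5 and decreases as p moves toward 0 or 1.

H(A) = H(0.53) = 0.9974 bits
H(B) = H(0.19) = 0.7015 bits

Distribution A (p=0.53) is closer to uniform (p=0.5), so it has higher entropy.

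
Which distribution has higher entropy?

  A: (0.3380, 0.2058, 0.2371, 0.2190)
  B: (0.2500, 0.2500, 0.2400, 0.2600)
B

Both distributions are close to uniform, making this a harder comparison.

H(A) = 1.9705 bits
H(B) = 1.9994 bits

The distribution closer to uniform has higher entropy.
Answer: B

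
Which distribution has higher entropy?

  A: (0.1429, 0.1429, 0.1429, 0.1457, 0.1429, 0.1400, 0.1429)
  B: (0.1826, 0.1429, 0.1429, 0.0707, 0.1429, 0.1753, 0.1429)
A

Both distributions are close to uniform, making this a harder comparison.

H(A) = 2.8073 bits
H(B) = 2.7627 bits

The distribution closer to uniform has higher entropy.
Answer: A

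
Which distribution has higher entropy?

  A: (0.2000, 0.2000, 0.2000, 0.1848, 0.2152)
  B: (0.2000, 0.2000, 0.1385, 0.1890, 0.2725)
A

Both distributions are close to uniform, making this a harder comparison.

H(A) = 2.3203 bits
H(B) = 2.2892 bits

The distribution closer to uniform has higher entropy.
Answer: A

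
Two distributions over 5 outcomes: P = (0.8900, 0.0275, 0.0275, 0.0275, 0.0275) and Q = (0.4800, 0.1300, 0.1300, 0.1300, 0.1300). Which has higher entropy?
Q

P is highly concentrated on one outcome (89%), making it nearly deterministic. Q spreads its mass more evenly (max 48%). The more spread-out distribution has higher entropy: H(P) ≈ 0.720 bits, H(Q) ≈ 2.039 bits.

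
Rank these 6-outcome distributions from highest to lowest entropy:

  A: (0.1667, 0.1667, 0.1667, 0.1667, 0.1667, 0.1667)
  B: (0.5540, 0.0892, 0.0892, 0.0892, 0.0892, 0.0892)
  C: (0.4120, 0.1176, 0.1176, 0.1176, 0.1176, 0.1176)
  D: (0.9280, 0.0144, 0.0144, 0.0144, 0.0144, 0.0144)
A > C > B > D

Key insight: Entropy is maximized by uniform distributions and minimized by concentrated distributions.

Entropies:
  H(A) = 2.5850 bits
  H(B) = 2.0271 bits
  H(C) = 2.3428 bits
  H(D) = 0.5405 bits

Ranking: A > C > B > D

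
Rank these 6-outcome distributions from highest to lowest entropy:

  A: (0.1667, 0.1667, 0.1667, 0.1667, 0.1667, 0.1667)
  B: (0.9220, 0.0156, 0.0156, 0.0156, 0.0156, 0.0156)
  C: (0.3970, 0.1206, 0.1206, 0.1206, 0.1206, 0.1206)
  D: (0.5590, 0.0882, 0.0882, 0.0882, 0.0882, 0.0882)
A > C > D > B

Key insight: Entropy is maximized by uniform distributions and minimized by concentrated distributions.

Entropies:
  H(A) = 2.5850 bits
  H(B) = 0.5762 bits
  H(C) = 2.3693 bits
  H(D) = 2.0139 bits

Ranking: A > C > D > B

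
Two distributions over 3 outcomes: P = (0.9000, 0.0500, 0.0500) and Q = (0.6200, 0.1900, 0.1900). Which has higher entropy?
Q

P is highly concentrated on one outcome (90%), making it nearly deterministic. Q spreads its mass more evenly (max 62%). The more spread-out distribution has higher entropy: H(P) ≈ 0.569 bits, H(Q) ≈ 1.338 bits.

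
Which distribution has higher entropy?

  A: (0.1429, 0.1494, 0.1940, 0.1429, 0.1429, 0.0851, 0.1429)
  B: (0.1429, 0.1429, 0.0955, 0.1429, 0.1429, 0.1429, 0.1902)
B

Both distributions are close to uniform, making this a harder comparison.

H(A) = 2.7756 bits
H(B) = 2.7843 bits

The distribution closer to uniform has higher entropy.
Answer: B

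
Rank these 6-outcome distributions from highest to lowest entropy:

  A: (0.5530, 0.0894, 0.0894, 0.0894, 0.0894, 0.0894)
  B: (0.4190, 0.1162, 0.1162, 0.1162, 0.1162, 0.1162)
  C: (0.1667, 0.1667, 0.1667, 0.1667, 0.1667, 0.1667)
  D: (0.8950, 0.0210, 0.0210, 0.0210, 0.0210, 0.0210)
C > B > A > D

Key insight: Entropy is maximized by uniform distributions and minimized by concentrated distributions.

Entropies:
  H(A) = 2.0298 bits
  H(B) = 2.3300 bits
  H(C) = 2.5850 bits
  H(D) = 0.7285 bits

Ranking: C > B > A > D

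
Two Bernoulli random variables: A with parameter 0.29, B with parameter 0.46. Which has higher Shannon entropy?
B

For binary distributions, entropy is maximized at p=0.5 and decreases as p moves toward 0 or 1.

H(A) = H(0.29) = 0.8687 bits
H(B) = H(0.46) = 0.9954 bits

Distribution B (p=0.46) is closer to uniform (p=0.5), so it has higher entropy.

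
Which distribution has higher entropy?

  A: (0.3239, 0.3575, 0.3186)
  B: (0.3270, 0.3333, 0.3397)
B

Both distributions are close to uniform, making this a harder comparison.

H(A) = 1.5831 bits
H(B) = 1.5848 bits

The distribution closer to uniform has higher entropy.
Answer: B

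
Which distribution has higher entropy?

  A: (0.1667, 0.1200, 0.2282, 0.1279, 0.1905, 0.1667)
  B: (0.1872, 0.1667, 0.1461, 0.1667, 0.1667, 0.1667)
B

Both distributions are close to uniform, making this a harder comparison.

H(A) = 2.5504 bits
H(B) = 2.5813 bits

The distribution closer to uniform has higher entropy.
Answer: B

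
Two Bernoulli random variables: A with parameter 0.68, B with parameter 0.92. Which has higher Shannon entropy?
A

For binary distributions, entropy is maximized at p=0.5 and decreases as p moves toward 0 or 1.

H(A) = H(0.68) = 0.9044 bits
H(B) = H(0.92) = 0.4022 bits

Distribution A (p=0.68) is closer to uniform (p=0.5), so it has higher entropy.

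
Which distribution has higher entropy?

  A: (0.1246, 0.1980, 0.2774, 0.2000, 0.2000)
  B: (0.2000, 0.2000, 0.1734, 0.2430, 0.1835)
B

Both distributions are close to uniform, making this a harder comparison.

H(A) = 2.2789 bits
H(B) = 2.3120 bits

The distribution closer to uniform has higher entropy.
Answer: B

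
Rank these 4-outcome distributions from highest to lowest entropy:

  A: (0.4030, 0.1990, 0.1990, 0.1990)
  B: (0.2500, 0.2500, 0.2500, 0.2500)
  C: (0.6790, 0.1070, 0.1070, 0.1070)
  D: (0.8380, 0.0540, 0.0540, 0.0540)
B > A > C > D

Key insight: Entropy is maximized by uniform distributions and minimized by concentrated distributions.

Entropies:
  H(A) = 1.9189 bits
  H(B) = 2.0000 bits
  H(C) = 1.4142 bits
  H(D) = 0.8958 bits

Ranking: B > A > C > D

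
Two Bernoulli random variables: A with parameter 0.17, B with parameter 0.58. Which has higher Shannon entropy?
B

For binary distributions, entropy is maximized at p=0.5 and decreases as p moves toward 0 or 1.

H(A) = H(0.17) = 0.6577 bits
H(B) = H(0.58) = 0.9815 bits

Distribution B (p=0.58) is closer to uniform (p=0.5), so it has higher entropy.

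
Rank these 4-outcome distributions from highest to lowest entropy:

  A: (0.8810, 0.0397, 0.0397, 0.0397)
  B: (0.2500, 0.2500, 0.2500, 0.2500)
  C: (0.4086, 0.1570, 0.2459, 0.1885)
B > C > A

Key insight: Entropy is maximized by uniform distributions and minimized by concentrated distributions.

- Uniform distributions have maximum entropy log₂(4) = 2.0000 bits
- The more "peaked" or concentrated a distribution, the lower its entropy

Entropies:
  H(A) = 0.7151 bits
  H(B) = 2.0000 bits
  H(C) = 1.8985 bits

Ranking: B > C > A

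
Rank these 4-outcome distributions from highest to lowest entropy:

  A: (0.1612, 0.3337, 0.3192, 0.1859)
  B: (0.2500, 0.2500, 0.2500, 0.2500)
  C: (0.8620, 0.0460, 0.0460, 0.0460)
B > A > C

Key insight: Entropy is maximized by uniform distributions and minimized by concentrated distributions.

- Uniform distributions have maximum entropy log₂(4) = 2.0000 bits
- The more "peaked" or concentrated a distribution, the lower its entropy

Entropies:
  H(A) = 1.9300 bits
  H(B) = 2.0000 bits
  H(C) = 0.7977 bits

Ranking: B > A > C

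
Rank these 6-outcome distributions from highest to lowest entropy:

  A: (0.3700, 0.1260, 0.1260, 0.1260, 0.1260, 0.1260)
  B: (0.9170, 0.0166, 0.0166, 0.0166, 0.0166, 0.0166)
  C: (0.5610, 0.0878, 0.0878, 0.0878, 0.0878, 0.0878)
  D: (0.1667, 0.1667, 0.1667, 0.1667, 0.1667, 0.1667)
D > A > C > B

Key insight: Entropy is maximized by uniform distributions and minimized by concentrated distributions.

Entropies:
  H(A) = 2.4135 bits
  H(B) = 0.6054 bits
  H(C) = 2.0086 bits
  H(D) = 2.5850 bits

Ranking: D > A > C > B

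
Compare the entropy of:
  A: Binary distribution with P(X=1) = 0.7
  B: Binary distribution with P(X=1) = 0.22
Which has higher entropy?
A

For binary distributions, entropy is maximized at p=0.5 and decreases as p moves toward 0 or 1.

H(A) = H(0.7) = 0.8813 bits
H(B) = H(0.22) = 0.7602 bits

Distribution A (p=0.7) is closer to uniform (p=0.5), so it has higher entropy.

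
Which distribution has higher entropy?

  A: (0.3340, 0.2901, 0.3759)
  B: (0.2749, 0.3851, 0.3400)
A

Both distributions are close to uniform, making this a harder comparison.

H(A) = 1.5770 bits
H(B) = 1.5715 bits

The distribution closer to uniform has higher entropy.
Answer: A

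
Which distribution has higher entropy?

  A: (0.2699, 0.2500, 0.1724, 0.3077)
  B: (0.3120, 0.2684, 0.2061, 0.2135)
B

Both distributions are close to uniform, making this a harder comparison.

H(A) = 1.9704 bits
H(B) = 1.9788 bits

The distribution closer to uniform has higher entropy.
Answer: B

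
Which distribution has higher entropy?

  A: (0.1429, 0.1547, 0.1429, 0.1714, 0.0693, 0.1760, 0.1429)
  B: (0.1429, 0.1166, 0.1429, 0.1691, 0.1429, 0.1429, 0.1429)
B

Both distributions are close to uniform, making this a harder comparison.

H(A) = 2.7639 bits
H(B) = 2.8003 bits

The distribution closer to uniform has higher entropy.
Answer: B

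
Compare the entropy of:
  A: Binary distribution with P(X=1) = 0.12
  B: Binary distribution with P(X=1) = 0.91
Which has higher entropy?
A

For binary distributions, entropy is maximized at p=0.5 and decreases as p moves toward 0 or 1.

H(A) = H(0.12) = 0.5294 bits
H(B) = H(0.91) = 0.4365 bits

Distribution A (p=0.12) is closer to uniform (p=0.5), so it has higher entropy.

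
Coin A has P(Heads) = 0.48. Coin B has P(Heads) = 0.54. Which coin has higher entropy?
A

For binary distributions, entropy is maximized at p=0.5 and decreases as p moves toward 0 or 1.

H(A) = H(0.48) = 0.9988 bits
H(B) = H(0.54) = 0.9954 bits

Distribution A (p=0.48) is closer to uniform (p=0.5), so it has higher entropy.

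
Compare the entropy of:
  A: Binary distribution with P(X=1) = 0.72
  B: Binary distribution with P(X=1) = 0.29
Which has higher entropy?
B

For binary distributions, entropy is maximized at p=0.5 and decreases as p moves toward 0 or 1.

H(A) = H(0.72) = 0.8555 bits
H(B) = H(0.29) = 0.8687 bits

Distribution B (p=0.29) is closer to uniform (p=0.5), so it has higher entropy.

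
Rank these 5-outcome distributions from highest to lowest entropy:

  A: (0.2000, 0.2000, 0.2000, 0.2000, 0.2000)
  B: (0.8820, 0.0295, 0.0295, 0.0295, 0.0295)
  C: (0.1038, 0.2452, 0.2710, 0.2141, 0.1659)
A > C > B

Key insight: Entropy is maximized by uniform distributions and minimized by concentrated distributions.

- Uniform distributions have maximum entropy log₂(5) = 2.3219 bits
- The more "peaked" or concentrated a distribution, the lower its entropy

Entropies:
  H(A) = 2.3219 bits
  H(B) = 0.7596 bits
  H(C) = 2.2530 bits

Ranking: A > C > B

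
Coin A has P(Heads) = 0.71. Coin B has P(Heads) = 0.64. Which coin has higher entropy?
B

For binary distributions, entropy is maximized at p=0.5 and decreases as p moves toward 0 or 1.

H(A) = H(0.71) = 0.8687 bits
H(B) = H(0.64) = 0.9427 bits

Distribution B (p=0.64) is closer to uniform (p=0.5), so it has higher entropy.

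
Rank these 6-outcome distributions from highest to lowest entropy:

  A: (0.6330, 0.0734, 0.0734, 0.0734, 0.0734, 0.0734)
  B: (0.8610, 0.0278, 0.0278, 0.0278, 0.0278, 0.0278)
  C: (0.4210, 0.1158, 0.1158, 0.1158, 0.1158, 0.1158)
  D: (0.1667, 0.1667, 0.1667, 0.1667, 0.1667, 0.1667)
D > C > A > B

Key insight: Entropy is maximized by uniform distributions and minimized by concentrated distributions.

Entropies:
  H(A) = 1.8005 bits
  H(B) = 0.9044 bits
  H(C) = 2.3263 bits
  H(D) = 2.5850 bits

Ranking: D > C > A > B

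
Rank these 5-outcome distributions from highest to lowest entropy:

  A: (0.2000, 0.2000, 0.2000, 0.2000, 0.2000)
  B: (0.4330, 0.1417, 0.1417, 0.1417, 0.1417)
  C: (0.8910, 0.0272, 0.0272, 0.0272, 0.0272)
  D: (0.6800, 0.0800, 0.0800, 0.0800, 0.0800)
A > B > D > C

Key insight: Entropy is maximized by uniform distributions and minimized by concentrated distributions.

Entropies:
  H(A) = 2.3219 bits
  H(B) = 2.1210 bits
  H(C) = 0.7149 bits
  H(D) = 1.5444 bits

Ranking: A > B > D > C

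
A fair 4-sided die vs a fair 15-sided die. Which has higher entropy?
15-sided die

Both are uniform distributions; for uniform over n outcomes, H = log₂(n). H(4-sided) = log₂(4) = 2.000 bits and H(15-sided) = log₂(15) = 3.907 bits. More outcomes in a uniform distribution means higher entropy.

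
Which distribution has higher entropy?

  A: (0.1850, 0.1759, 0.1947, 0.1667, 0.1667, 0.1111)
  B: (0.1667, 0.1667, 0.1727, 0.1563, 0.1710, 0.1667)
B

Both distributions are close to uniform, making this a harder comparison.

H(A) = 2.5648 bits
H(B) = 2.5843 bits

The distribution closer to uniform has higher entropy.
Answer: B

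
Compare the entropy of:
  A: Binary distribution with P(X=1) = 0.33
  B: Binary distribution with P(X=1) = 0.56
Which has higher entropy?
B

For binary distributions, entropy is maximized at p=0.5 and decreases as p moves toward 0 or 1.

H(A) = H(0.33) = 0.9149 bits
H(B) = H(0.56) = 0.9896 bits

Distribution B (p=0.56) is closer to uniform (p=0.5), so it has higher entropy.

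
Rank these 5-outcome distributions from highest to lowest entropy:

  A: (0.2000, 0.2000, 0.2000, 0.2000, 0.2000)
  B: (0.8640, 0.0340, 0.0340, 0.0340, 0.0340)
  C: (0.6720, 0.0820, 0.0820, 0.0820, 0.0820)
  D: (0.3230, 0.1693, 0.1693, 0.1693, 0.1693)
A > D > C > B

Key insight: Entropy is maximized by uniform distributions and minimized by concentrated distributions.

Entropies:
  H(A) = 2.3219 bits
  H(B) = 0.8457 bits
  H(C) = 1.5689 bits
  H(D) = 2.2616 bits

Ranking: A > D > C > B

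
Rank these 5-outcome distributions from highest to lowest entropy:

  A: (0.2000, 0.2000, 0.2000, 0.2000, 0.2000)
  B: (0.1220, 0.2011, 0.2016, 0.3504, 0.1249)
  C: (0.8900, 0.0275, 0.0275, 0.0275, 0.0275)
A > B > C

Key insight: Entropy is maximized by uniform distributions and minimized by concentrated distributions.

- Uniform distributions have maximum entropy log₂(5) = 2.3219 bits
- The more "peaked" or concentrated a distribution, the lower its entropy

Entropies:
  H(A) = 2.3219 bits
  H(B) = 2.2064 bits
  H(C) = 0.7199 bits

Ranking: A > B > C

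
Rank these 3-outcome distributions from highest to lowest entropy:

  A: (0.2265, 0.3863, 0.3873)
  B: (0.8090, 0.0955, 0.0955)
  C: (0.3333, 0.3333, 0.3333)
C > A > B

Key insight: Entropy is maximized by uniform distributions and minimized by concentrated distributions.

- Uniform distributions have maximum entropy log₂(3) = 1.5850 bits
- The more "peaked" or concentrated a distribution, the lower its entropy

Entropies:
  H(A) = 1.5453 bits
  H(B) = 0.8946 bits
  H(C) = 1.5850 bits

Ranking: C > A > B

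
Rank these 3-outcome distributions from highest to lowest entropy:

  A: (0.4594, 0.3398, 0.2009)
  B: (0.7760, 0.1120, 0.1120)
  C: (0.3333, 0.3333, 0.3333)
C > A > B

Key insight: Entropy is maximized by uniform distributions and minimized by concentrated distributions.

- Uniform distributions have maximum entropy log₂(3) = 1.5850 bits
- The more "peaked" or concentrated a distribution, the lower its entropy

Entropies:
  H(A) = 1.5098 bits
  H(B) = 0.9914 bits
  H(C) = 1.5850 bits

Ranking: C > A > B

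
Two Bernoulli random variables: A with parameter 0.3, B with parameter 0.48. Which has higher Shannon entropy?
B

For binary distributions, entropy is maximized at p=0.5 and decreases as p moves toward 0 or 1.

H(A) = H(0.3) = 0.8813 bits
H(B) = H(0.48) = 0.9988 bits

Distribution B (p=0.48) is closer to uniform (p=0.5), so it has higher entropy.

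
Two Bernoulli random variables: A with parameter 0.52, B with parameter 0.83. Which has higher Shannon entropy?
A

For binary distributions, entropy is maximized at p=0.5 and decreases as p moves toward 0 or 1.

H(A) = H(0.52) = 0.9988 bits
H(B) = H(0.83) = 0.6577 bits

Distribution A (p=0.52) is closer to uniform (p=0.5), so it has higher entropy.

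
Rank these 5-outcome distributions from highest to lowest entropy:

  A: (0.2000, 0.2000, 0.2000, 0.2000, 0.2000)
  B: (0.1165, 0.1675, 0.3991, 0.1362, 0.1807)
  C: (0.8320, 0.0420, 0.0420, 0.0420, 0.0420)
A > B > C

Key insight: Entropy is maximized by uniform distributions and minimized by concentrated distributions.

- Uniform distributions have maximum entropy log₂(5) = 2.3219 bits
- The more "peaked" or concentrated a distribution, the lower its entropy

Entropies:
  H(A) = 2.3219 bits
  H(B) = 2.1598 bits
  H(C) = 0.9891 bits

Ranking: A > B > C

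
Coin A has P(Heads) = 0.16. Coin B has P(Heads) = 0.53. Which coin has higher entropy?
B

For binary distributions, entropy is maximized at p=0.5 and decreases as p moves toward 0 or 1.

H(A) = H(0.16) = 0.6343 bits
H(B) = H(0.53) = 0.9974 bits

Distribution B (p=0.53) is closer to uniform (p=0.5), so it has higher entropy.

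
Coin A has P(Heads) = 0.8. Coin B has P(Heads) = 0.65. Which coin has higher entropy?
B

For binary distributions, entropy is maximized at p=0.5 and decreases as p moves toward 0 or 1.

H(A) = H(0.8) = 0.7219 bits
H(B) = H(0.65) = 0.9341 bits

Distribution B (p=0.65) is closer to uniform (p=0.5), so it has higher entropy.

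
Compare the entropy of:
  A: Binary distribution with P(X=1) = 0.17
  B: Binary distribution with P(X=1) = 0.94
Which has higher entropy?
A

For binary distributions, entropy is maximized at p=0.5 and decreases as p moves toward 0 or 1.

H(A) = H(0.17) = 0.6577 bits
H(B) = H(0.94) = 0.3274 bits

Distribution A (p=0.17) is closer to uniform (p=0.5), so it has higher entropy.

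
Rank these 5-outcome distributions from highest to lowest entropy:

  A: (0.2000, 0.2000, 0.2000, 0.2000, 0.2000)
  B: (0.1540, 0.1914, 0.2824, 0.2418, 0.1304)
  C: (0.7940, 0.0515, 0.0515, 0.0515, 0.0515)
A > B > C

Key insight: Entropy is maximized by uniform distributions and minimized by concentrated distributions.

- Uniform distributions have maximum entropy log₂(5) = 2.3219 bits
- The more "peaked" or concentrated a distribution, the lower its entropy

Entropies:
  H(A) = 2.3219 bits
  H(B) = 2.2658 bits
  H(C) = 1.1458 bits

Ranking: A > B > C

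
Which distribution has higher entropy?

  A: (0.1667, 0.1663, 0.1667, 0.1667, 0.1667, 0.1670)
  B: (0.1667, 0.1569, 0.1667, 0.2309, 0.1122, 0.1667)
A

Both distributions are close to uniform, making this a harder comparison.

H(A) = 2.5850 bits
H(B) = 2.5541 bits

The distribution closer to uniform has higher entropy.
Answer: A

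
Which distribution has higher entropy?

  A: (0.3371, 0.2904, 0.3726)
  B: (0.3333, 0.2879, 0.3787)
A

Both distributions are close to uniform, making this a harder comparison.

H(A) = 1.5775 bits
H(B) = 1.5760 bits

The distribution closer to uniform has higher entropy.
Answer: A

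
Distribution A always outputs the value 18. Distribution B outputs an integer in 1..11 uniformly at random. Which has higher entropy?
B

A is deterministic, so H(A) = 0. B is uniform over 11 outcomes, so H(B) = log₂(11) = 3.459 bits. Any distribution with genuine randomness has higher entropy than a deterministic one.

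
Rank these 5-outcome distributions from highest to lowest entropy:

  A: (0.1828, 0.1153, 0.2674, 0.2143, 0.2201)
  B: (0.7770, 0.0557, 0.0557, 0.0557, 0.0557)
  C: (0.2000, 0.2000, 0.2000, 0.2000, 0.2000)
C > A > B

Key insight: Entropy is maximized by uniform distributions and minimized by concentrated distributions.

- Uniform distributions have maximum entropy log₂(5) = 2.3219 bits
- The more "peaked" or concentrated a distribution, the lower its entropy

Entropies:
  H(A) = 2.2733 bits
  H(B) = 1.2116 bits
  H(C) = 2.3219 bits

Ranking: C > A > B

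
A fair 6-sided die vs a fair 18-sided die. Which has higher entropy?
18-sided die

Both are uniform distributions; for uniform over n outcomes, H = log₂(n). H(6-sided) = log₂(6) = 2.585 bits and H(18-sided) = log₂(18) = 4.170 bits. More outcomes in a uniform distribution means higher entropy.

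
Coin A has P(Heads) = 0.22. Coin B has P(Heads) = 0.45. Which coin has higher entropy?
B

For binary distributions, entropy is maximized at p=0.5 and decreases as p moves toward 0 or 1.

H(A) = H(0.22) = 0.7602 bits
H(B) = H(0.45) = 0.9928 bits

Distribution B (p=0.45) is closer to uniform (p=0.5), so it has higher entropy.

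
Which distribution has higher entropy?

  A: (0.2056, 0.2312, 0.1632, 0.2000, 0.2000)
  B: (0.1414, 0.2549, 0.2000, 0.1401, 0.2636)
A

Both distributions are close to uniform, making this a harder comparison.

H(A) = 2.3133 bits
H(B) = 2.2704 bits

The distribution closer to uniform has higher entropy.
Answer: A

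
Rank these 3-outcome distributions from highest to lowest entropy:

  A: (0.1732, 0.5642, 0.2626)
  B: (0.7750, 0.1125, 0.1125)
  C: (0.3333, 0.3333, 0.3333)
C > A > B

Key insight: Entropy is maximized by uniform distributions and minimized by concentrated distributions.

- Uniform distributions have maximum entropy log₂(3) = 1.5850 bits
- The more "peaked" or concentrated a distribution, the lower its entropy

Entropies:
  H(A) = 1.4105 bits
  H(B) = 0.9942 bits
  H(C) = 1.5850 bits

Ranking: C > A > B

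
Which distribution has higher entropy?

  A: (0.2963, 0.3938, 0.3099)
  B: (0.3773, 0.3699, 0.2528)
A

Both distributions are close to uniform, making this a harder comparison.

H(A) = 1.5732 bits
H(B) = 1.5628 bits

The distribution closer to uniform has higher entropy.
Answer: A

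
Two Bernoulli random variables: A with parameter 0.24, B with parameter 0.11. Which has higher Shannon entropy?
A

For binary distributions, entropy is maximized at p=0.5 and decreases as p moves toward 0 or 1.

H(A) = H(0.24) = 0.7950 bits
H(B) = H(0.11) = 0.4999 bits

Distribution A (p=0.24) is closer to uniform (p=0.5), so it has higher entropy.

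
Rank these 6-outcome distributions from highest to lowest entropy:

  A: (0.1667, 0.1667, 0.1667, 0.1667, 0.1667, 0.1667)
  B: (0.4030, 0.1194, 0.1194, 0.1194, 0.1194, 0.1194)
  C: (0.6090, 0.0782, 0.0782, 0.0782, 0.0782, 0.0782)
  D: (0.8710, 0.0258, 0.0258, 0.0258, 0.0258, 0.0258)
A > B > C > D

Key insight: Entropy is maximized by uniform distributions and minimized by concentrated distributions.

Entropies:
  H(A) = 2.5850 bits
  H(B) = 2.3589 bits
  H(C) = 1.8733 bits
  H(D) = 0.8542 bits

Ranking: A > B > C > D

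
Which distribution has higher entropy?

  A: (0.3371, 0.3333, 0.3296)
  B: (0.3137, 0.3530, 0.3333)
A

Both distributions are close to uniform, making this a harder comparison.

H(A) = 1.5849 bits
H(B) = 1.5833 bits

The distribution closer to uniform has higher entropy.
Answer: A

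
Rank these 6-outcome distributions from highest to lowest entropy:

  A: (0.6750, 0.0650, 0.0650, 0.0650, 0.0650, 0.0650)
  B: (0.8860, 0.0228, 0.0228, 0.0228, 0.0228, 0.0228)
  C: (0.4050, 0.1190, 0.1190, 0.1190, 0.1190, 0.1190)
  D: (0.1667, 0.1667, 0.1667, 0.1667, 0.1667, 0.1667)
D > C > A > B

Key insight: Entropy is maximized by uniform distributions and minimized by concentrated distributions.

Entropies:
  H(A) = 1.6644 bits
  H(B) = 0.7766 bits
  H(C) = 2.3553 bits
  H(D) = 2.5850 bits

Ranking: D > C > A > B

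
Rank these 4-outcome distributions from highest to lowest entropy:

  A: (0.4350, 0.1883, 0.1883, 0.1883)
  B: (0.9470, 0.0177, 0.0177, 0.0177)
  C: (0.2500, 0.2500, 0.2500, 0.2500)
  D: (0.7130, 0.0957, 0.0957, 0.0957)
C > A > D > B

Key insight: Entropy is maximized by uniform distributions and minimized by concentrated distributions.

Entropies:
  H(A) = 1.8833 bits
  H(B) = 0.3830 bits
  H(C) = 2.0000 bits
  H(D) = 1.3197 bits

Ranking: C > A > D > B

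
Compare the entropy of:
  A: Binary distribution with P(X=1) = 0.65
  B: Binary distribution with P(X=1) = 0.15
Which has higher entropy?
A

For binary distributions, entropy is maximized at p=0.5 and decreases as p moves toward 0 or 1.

H(A) = H(0.65) = 0.9341 bits
H(B) = H(0.15) = 0.6098 bits

Distribution A (p=0.65) is closer to uniform (p=0.5), so it has higher entropy.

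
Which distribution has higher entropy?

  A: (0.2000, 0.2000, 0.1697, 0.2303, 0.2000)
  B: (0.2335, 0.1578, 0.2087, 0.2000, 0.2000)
A

Both distributions are close to uniform, making this a harder comparison.

H(A) = 2.3153 bits
H(B) = 2.3109 bits

The distribution closer to uniform has higher entropy.
Answer: A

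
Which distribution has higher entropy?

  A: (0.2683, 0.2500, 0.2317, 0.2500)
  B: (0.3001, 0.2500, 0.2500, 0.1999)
A

Both distributions are close to uniform, making this a harder comparison.

H(A) = 1.9981 bits
H(B) = 1.9854 bits

The distribution closer to uniform has higher entropy.
Answer: A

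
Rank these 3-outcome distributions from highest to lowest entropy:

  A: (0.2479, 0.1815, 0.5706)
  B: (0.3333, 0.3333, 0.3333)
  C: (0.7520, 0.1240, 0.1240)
B > A > C

Key insight: Entropy is maximized by uniform distributions and minimized by concentrated distributions.

- Uniform distributions have maximum entropy log₂(3) = 1.5850 bits
- The more "peaked" or concentrated a distribution, the lower its entropy

Entropies:
  H(A) = 1.4075 bits
  H(B) = 1.5850 bits
  H(C) = 1.0561 bits

Ranking: B > A > C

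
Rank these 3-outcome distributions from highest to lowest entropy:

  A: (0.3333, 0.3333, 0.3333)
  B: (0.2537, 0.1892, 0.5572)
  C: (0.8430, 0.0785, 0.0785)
A > B > C

Key insight: Entropy is maximized by uniform distributions and minimized by concentrated distributions.

- Uniform distributions have maximum entropy log₂(3) = 1.5850 bits
- The more "peaked" or concentrated a distribution, the lower its entropy

Entropies:
  H(A) = 1.5850 bits
  H(B) = 1.4266 bits
  H(C) = 0.7841 bits

Ranking: A > B > C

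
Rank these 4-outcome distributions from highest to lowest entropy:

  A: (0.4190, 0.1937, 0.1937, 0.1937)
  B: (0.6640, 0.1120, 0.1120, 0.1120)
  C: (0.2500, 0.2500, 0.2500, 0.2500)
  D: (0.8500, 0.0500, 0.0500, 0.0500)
C > A > B > D

Key insight: Entropy is maximized by uniform distributions and minimized by concentrated distributions.

Entropies:
  H(A) = 1.9018 bits
  H(B) = 1.4535 bits
  H(C) = 2.0000 bits
  H(D) = 0.8476 bits

Ranking: C > A > B > D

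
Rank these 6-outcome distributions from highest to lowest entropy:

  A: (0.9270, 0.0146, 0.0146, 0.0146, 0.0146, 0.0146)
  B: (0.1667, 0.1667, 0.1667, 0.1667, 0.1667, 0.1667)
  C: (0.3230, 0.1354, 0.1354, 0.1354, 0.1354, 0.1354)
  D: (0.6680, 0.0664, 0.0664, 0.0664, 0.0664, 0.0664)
B > C > D > A

Key insight: Entropy is maximized by uniform distributions and minimized by concentrated distributions.

Entropies:
  H(A) = 0.5465 bits
  H(B) = 2.5850 bits
  H(C) = 2.4796 bits
  H(D) = 1.6878 bits

Ranking: B > C > D > A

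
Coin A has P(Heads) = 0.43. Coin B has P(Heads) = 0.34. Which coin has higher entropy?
A

For binary distributions, entropy is maximized at p=0.5 and decreases as p moves toward 0 or 1.

H(A) = H(0.43) = 0.9858 bits
H(B) = H(0.34) = 0.9248 bits

Distribution A (p=0.43) is closer to uniform (p=0.5), so it has higher entropy.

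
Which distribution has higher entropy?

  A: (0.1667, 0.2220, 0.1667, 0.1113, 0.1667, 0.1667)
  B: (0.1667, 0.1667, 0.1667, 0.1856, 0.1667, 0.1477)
B

Both distributions are close to uniform, making this a harder comparison.

H(A) = 2.5579 bits
H(B) = 2.5819 bits

The distribution closer to uniform has higher entropy.
Answer: B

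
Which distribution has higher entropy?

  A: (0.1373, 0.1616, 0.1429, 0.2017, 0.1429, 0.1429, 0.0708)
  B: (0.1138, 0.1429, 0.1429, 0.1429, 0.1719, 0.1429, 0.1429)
B

Both distributions are close to uniform, making this a harder comparison.

H(A) = 2.7577 bits
H(B) = 2.7988 bits

The distribution closer to uniform has higher entropy.
Answer: B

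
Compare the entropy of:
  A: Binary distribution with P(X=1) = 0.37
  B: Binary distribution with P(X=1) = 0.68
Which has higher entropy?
A

For binary distributions, entropy is maximized at p=0.5 and decreases as p moves toward 0 or 1.

H(A) = H(0.37) = 0.9507 bits
H(B) = H(0.68) = 0.9044 bits

Distribution A (p=0.37) is closer to uniform (p=0.5), so it has higher entropy.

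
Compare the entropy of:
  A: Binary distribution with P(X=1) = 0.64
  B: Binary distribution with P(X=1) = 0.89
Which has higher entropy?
A

For binary distributions, entropy is maximized at p=0.5 and decreases as p moves toward 0 or 1.

H(A) = H(0.64) = 0.9427 bits
H(B) = H(0.89) = 0.4999 bits

Distribution A (p=0.64) is closer to uniform (p=0.5), so it has higher entropy.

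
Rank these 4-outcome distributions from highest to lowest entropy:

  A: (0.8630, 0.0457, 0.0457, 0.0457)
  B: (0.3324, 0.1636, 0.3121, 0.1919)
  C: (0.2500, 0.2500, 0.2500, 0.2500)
C > B > A

Key insight: Entropy is maximized by uniform distributions and minimized by concentrated distributions.

- Uniform distributions have maximum entropy log₂(4) = 2.0000 bits
- The more "peaked" or concentrated a distribution, the lower its entropy

Entropies:
  H(A) = 0.7935 bits
  H(B) = 1.9368 bits
  H(C) = 2.0000 bits

Ranking: C > B > A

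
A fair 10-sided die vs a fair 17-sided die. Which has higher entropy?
17-sided die

Both are uniform distributions; for uniform over n outcomes, H = log₂(n). H(10-sided) = log₂(10) = 3.322 bits and H(17-sided) = log₂(17) = 4.087 bits. More outcomes in a uniform distribution means higher entropy.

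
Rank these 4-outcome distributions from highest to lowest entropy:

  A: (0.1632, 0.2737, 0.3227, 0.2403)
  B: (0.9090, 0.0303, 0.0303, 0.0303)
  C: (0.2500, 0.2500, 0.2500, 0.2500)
C > A > B

Key insight: Entropy is maximized by uniform distributions and minimized by concentrated distributions.

- Uniform distributions have maximum entropy log₂(4) = 2.0000 bits
- The more "peaked" or concentrated a distribution, the lower its entropy

Entropies:
  H(A) = 1.9594 bits
  H(B) = 0.5840 bits
  H(C) = 2.0000 bits

Ranking: C > A > B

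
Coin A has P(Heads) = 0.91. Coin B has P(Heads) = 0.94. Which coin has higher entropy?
A

For binary distributions, entropy is maximized at p=0.5 and decreases as p moves toward 0 or 1.

H(A) = H(0.91) = 0.4365 bits
H(B) = H(0.94) = 0.3274 bits

Distribution A (p=0.91) is closer to uniform (p=0.5), so it has higher entropy.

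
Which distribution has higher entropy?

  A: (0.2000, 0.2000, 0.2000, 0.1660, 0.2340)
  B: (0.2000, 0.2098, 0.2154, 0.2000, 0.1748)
B

Both distributions are close to uniform, making this a harder comparison.

H(A) = 2.3136 bits
H(B) = 2.3183 bits

The distribution closer to uniform has higher entropy.
Answer: B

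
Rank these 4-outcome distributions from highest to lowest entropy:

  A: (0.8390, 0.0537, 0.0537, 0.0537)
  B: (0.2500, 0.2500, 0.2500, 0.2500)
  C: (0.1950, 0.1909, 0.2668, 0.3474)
B > C > A

Key insight: Entropy is maximized by uniform distributions and minimized by concentrated distributions.

- Uniform distributions have maximum entropy log₂(4) = 2.0000 bits
- The more "peaked" or concentrated a distribution, the lower its entropy

Entropies:
  H(A) = 0.8919 bits
  H(B) = 2.0000 bits
  H(C) = 1.9544 bits

Ranking: B > C > A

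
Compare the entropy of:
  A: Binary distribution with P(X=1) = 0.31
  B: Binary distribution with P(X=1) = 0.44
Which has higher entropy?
B

For binary distributions, entropy is maximized at p=0.5 and decreases as p moves toward 0 or 1.

H(A) = H(0.31) = 0.8932 bits
H(B) = H(0.44) = 0.9896 bits

Distribution B (p=0.44) is closer to uniform (p=0.5), so it has higher entropy.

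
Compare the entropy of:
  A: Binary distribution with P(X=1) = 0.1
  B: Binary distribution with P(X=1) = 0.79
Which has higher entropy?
B

For binary distributions, entropy is maximized at p=0.5 and decreases as p moves toward 0 or 1.

H(A) = H(0.1) = 0.4690 bits
H(B) = H(0.79) = 0.7415 bits

Distribution B (p=0.79) is closer to uniform (p=0.5), so it has higher entropy.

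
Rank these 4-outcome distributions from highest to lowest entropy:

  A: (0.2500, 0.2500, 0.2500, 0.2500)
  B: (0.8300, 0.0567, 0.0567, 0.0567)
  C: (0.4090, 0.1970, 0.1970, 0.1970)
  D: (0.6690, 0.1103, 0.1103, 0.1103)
A > C > D > B

Key insight: Entropy is maximized by uniform distributions and minimized by concentrated distributions.

Entropies:
  H(A) = 2.0000 bits
  H(B) = 0.9271 bits
  H(C) = 1.9127 bits
  H(D) = 1.4406 bits

Ranking: A > C > D > B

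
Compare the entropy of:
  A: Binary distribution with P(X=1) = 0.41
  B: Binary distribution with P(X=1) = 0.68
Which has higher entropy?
A

For binary distributions, entropy is maximized at p=0.5 and decreases as p moves toward 0 or 1.

H(A) = H(0.41) = 0.9765 bits
H(B) = H(0.68) = 0.9044 bits

Distribution A (p=0.41) is closer to uniform (p=0.5), so it has higher entropy.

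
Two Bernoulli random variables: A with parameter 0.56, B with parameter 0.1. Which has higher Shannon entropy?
A

For binary distributions, entropy is maximized at p=0.5 and decreases as p moves toward 0 or 1.

H(A) = H(0.56) = 0.9896 bits
H(B) = H(0.1) = 0.4690 bits

Distribution A (p=0.56) is closer to uniform (p=0.5), so it has higher entropy.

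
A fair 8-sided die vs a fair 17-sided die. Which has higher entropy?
17-sided die

Both are uniform distributions; for uniform over n outcomes, H = log₂(n). H(8-sided) = log₂(8) = 3.000 bits and H(17-sided) = log₂(17) = 4.087 bits. More outcomes in a uniform distribution means higher entropy.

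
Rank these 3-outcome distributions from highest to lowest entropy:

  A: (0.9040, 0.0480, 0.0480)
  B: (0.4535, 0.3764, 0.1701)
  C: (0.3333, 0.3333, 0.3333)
C > B > A

Key insight: Entropy is maximized by uniform distributions and minimized by concentrated distributions.

- Uniform distributions have maximum entropy log₂(3) = 1.5850 bits
- The more "peaked" or concentrated a distribution, the lower its entropy

Entropies:
  H(A) = 0.5522 bits
  H(B) = 1.4827 bits
  H(C) = 1.5850 bits

Ranking: C > B > A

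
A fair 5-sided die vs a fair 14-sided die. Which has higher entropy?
14-sided die

Both are uniform distributions; for uniform over n outcomes, H = log₂(n). H(5-sided) = log₂(5) = 2.322 bits and H(14-sided) = log₂(14) = 3.807 bits. More outcomes in a uniform distribution means higher entropy.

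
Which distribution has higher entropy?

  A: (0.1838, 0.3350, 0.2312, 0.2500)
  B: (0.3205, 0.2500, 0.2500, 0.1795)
B

Both distributions are close to uniform, making this a harder comparison.

H(A) = 1.9662 bits
H(B) = 1.9710 bits

The distribution closer to uniform has higher entropy.
Answer: B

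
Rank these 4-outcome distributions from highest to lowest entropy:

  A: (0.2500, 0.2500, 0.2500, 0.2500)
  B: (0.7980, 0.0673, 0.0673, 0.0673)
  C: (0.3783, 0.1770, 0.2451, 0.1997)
A > C > B

Key insight: Entropy is maximized by uniform distributions and minimized by concentrated distributions.

- Uniform distributions have maximum entropy log₂(4) = 2.0000 bits
- The more "peaked" or concentrated a distribution, the lower its entropy

Entropies:
  H(A) = 2.0000 bits
  H(B) = 1.0461 bits
  H(C) = 1.9340 bits

Ranking: A > C > B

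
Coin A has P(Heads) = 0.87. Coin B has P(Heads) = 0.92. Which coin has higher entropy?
A

For binary distributions, entropy is maximized at p=0.5 and decreases as p moves toward 0 or 1.

H(A) = H(0.87) = 0.5574 bits
H(B) = H(0.92) = 0.4022 bits

Distribution A (p=0.87) is closer to uniform (p=0.5), so it has higher entropy.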